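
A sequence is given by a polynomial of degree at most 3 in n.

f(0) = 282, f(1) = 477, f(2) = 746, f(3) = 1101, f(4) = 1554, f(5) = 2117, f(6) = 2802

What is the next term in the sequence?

First differences: 195, 269, 355, 453, 563, 685
Second differences: 74, 86, 98, 110, 122
Third differences: 12, 12, 12, 12
Constant third difference = 12, so extend:
122 + 12 = 134;  685 + 134 = 819;  2802 + 819 = 3621

3621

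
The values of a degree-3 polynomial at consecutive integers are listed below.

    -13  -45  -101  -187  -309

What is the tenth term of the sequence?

D1: -32, -56, -86, -122
D2: -24, -30, -36
D3: -6, -6
The third differences are constant (-6).
-36 − 6 = -42;  -122 − 42 = -164;  -309 − 164 = -473
-42 − 6 = -48;  -164 − 48 = -212;  -473 − 212 = -685
-48 − 6 = -54;  -212 − 54 = -266;  -685 − 266 = -951
-54 − 6 = -60;  -266 − 60 = -326;  -951 − 326 = -1277
-60 − 6 = -66;  -326 − 66 = -392;  -1277 − 392 = -1669

-1669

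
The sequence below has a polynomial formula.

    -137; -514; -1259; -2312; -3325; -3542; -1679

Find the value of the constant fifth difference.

D1: -377, -745, -1053, -1013, -217, 1863
D2: -368, -308, 40, 796, 2080
D3: 60, 348, 756, 1284
D4: 288, 408, 528
D5: 120, 120

120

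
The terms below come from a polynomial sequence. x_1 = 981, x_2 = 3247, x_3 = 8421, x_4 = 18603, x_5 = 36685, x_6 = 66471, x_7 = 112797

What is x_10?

417375

2266, 5174, 10182, 18082, 29786, 46326
2908, 5008, 7900, 11704, 16540
2100, 2892, 3804, 4836
792, 912, 1032
120, 120
The fifth differences are constant (120).
1032 + 120 = 1152;  4836 + 1152 = 5988;  16540 + 5988 = 22528;  46326 + 22528 = 68854;  112797 + 68854 = 181651
1152 + 120 = 1272;  5988 + 1272 = 7260;  22528 + 7260 = 29788;  68854 + 29788 = 98642;  181651 + 98642 = 280293
1272 + 120 = 1392;  7260 + 1392 = 8652;  29788 + 8652 = 38440;  98642 + 38440 = 137082;  280293 + 137082 = 417375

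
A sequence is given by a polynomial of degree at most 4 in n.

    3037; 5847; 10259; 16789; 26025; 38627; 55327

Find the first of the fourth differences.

72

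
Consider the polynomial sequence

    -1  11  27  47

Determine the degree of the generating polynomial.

2

12, 16, 20
4, 4
The second differences are constant, so the polynomial has degree 2.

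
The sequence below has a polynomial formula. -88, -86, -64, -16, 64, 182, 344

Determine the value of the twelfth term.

2024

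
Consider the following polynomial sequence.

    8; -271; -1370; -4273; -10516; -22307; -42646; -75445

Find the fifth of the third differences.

Δ: -279, -1099, -2903, -6243, -11791, -20339, -32799
Δ²: -820, -1804, -3340, -5548, -8548, -12460
Δ³: -984, -1536, -2208, -3000, -3912
Δ⁴: -552, -672, -792, -912
Δ⁵: -120, -120, -120

-3912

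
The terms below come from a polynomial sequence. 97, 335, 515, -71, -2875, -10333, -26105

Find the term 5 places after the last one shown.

-473695

Δ: 238  180  -586  -2804  -7458  -15772
Δ²: -58  -766  -2218  -4654  -8314
Δ³: -708  -1452  -2436  -3660
Δ⁴: -744  -984  -1224
Δ⁵: -240  -240
The fifth differences are constant (-240).
-1224 − 240 = -1464;  -3660 − 1464 = -5124;  -8314 − 5124 = -13438;  -15772 − 13438 = -29210;  -26105 − 29210 = -55315
-1464 − 240 = -1704;  -5124 − 1704 = -6828;  -13438 − 6828 = -20266;  -29210 − 20266 = -49476;  -55315 − 49476 = -104791
-1704 − 240 = -1944;  -6828 − 1944 = -8772;  -20266 − 8772 = -29038;  -49476 − 29038 = -78514;  -104791 − 78514 = -183305
-1944 − 240 = -2184;  -8772 − 2184 = -10956;  -29038 − 10956 = -39994;  -78514 − 39994 = -118508;  -183305 − 118508 = -301813
-2184 − 240 = -2424;  -10956 − 2424 = -13380;  -39994 − 13380 = -53374;  -118508 − 53374 = -171882;  -301813 − 171882 = -473695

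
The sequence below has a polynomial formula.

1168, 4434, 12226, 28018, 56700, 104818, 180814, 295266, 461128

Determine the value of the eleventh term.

First differences: 3266, 7792, 15792, 28682, 48118, 75996, 114452, 165862
Second differences: 4526, 8000, 12890, 19436, 27878, 38456, 51410
Third differences: 3474, 4890, 6546, 8442, 10578, 12954
Fourth differences: 1416, 1656, 1896, 2136, 2376
Fifth differences: 240, 240, 240, 240
Constant fifth difference = 240, so extend:
2376 + 240 = 2616;  12954 + 2616 = 15570;  51410 + 15570 = 66980;  165862 + 66980 = 232842;  461128 + 232842 = 693970
2616 + 240 = 2856;  15570 + 2856 = 18426;  66980 + 18426 = 85406;  232842 + 85406 = 318248;  693970 + 318248 = 1012218

1012218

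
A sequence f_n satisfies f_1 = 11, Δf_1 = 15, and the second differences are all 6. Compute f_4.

74

Build the table forward from the leading diagonal:
Second differences: 6  6  6  6
First differences: 15  21  27  33
f: 11  26  47  74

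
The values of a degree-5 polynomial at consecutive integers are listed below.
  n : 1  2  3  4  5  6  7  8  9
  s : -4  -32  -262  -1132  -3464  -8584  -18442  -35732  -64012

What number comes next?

-107824

-28 , -230 , -870 , -2332 , -5120 , -9858 , -17290 , -28280
-202 , -640 , -1462 , -2788 , -4738 , -7432 , -10990
-438 , -822 , -1326 , -1950 , -2694 , -3558
-384 , -504 , -624 , -744 , -864
-120 , -120 , -120 , -120
The fifth differences are constant (-120).
-864 − 120 = -984;  -3558 − 984 = -4542;  -10990 − 4542 = -15532;  -28280 − 15532 = -43812;  -64012 − 43812 = -107824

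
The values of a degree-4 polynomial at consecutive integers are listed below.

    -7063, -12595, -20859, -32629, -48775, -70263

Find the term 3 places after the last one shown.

First differences: -5532 , -8264 , -11770 , -16146 , -21488
Second differences: -2732 , -3506 , -4376 , -5342
Third differences: -774 , -870 , -966
Fourth differences: -96 , -96
The fourth differences are constant (-96).
-966 − 96 = -1062;  -5342 − 1062 = -6404;  -21488 − 6404 = -27892;  -70263 − 27892 = -98155
-1062 − 96 = -1158;  -6404 − 1158 = -7562;  -27892 − 7562 = -35454;  -98155 − 35454 = -133609
-1158 − 96 = -1254;  -7562 − 1254 = -8816;  -35454 − 8816 = -44270;  -133609 − 44270 = -177879

-177879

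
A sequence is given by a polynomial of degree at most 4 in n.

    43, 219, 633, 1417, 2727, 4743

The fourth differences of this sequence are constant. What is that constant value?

Δ: 176, 414, 784, 1310, 2016
Δ²: 238, 370, 526, 706
Δ³: 132, 156, 180
Δ⁴: 24, 24

24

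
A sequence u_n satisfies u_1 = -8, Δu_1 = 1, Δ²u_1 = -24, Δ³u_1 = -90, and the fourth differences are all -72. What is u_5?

Build the table forward from the leading diagonal:
Fourth differences: -72  -72  -72  -72  -72
Third differences: -90  -162  -234  -306  -378
Second differences: -24  -114  -276  -510  -816
First differences: 1  -23  -137  -413  -923
u: -8  -7  -30  -167  -580

-580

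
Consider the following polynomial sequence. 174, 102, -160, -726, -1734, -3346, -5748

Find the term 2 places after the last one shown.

-13786

First differences: -72  -262  -566  -1008  -1612  -2402
Second differences: -190  -304  -442  -604  -790
Third differences: -114  -138  -162  -186
Fourth differences: -24  -24  -24
The fourth differences are constant (-24).
-186 − 24 = -210;  -790 − 210 = -1000;  -2402 − 1000 = -3402;  -5748 − 3402 = -9150
-210 − 24 = -234;  -1000 − 234 = -1234;  -3402 − 1234 = -4636;  -9150 − 4636 = -13786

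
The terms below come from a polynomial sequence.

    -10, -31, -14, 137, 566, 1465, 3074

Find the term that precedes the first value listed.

1

Δ: -21, 17, 151, 429, 899, 1609
Δ²: 38, 134, 278, 470, 710
Δ³: 96, 144, 192, 240
Δ⁴: 48, 48, 48
The fourth differences are constant at 48.
Work back: 96 − 48 = 48;  38 − 48 = -10;  -21 + 10 = -11;  -10 + 11 = 1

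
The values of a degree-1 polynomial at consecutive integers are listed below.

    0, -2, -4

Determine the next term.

-6

First differences: -2  -2
First differences constant at -2.
-4 − 2 = -6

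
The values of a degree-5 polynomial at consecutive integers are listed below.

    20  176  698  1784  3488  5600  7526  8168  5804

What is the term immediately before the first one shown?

156  522  1086  1704  2112  1926  642  -2364
366  564  618  408  -186  -1284  -3006
198  54  -210  -594  -1098  -1722
-144  -264  -384  -504  -624
-120  -120  -120  -120
The fifth differences are constant at -120.
Work back: -144 + 120 = -24;  198 + 24 = 222;  366 − 222 = 144;  156 − 144 = 12;  20 − 12 = 8

8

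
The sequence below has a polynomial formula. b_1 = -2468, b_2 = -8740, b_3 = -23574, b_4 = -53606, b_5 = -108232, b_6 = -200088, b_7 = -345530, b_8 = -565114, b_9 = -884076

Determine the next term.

-6272  -14834  -30032  -54626  -91856  -145442  -219584  -318962
-8562  -15198  -24594  -37230  -53586  -74142  -99378
-6636  -9396  -12636  -16356  -20556  -25236
-2760  -3240  -3720  -4200  -4680
-480  -480  -480  -480
Fifth differences constant at -480.
-4680 − 480 = -5160;  -25236 − 5160 = -30396;  -99378 − 30396 = -129774;  -318962 − 129774 = -448736;  -884076 − 448736 = -1332812

-1332812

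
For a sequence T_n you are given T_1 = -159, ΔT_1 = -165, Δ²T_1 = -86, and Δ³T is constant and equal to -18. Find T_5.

Build the table forward from the leading diagonal:
Third differences: -18, -18, -18, -18, -18
Second differences: -86, -104, -122, -140, -158
First differences: -165, -251, -355, -477, -617
T: -159, -324, -575, -930, -1407

-1407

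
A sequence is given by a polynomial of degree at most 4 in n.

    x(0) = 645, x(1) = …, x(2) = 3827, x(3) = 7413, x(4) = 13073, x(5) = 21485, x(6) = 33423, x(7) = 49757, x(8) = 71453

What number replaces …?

1733

Using the last 7 terms:
First differences: 3586, 5660, 8412, 11938, 16334, 21696
Second differences: 2074, 2752, 3526, 4396, 5362
Third differences: 678, 774, 870, 966
Fourth differences: 96, 96, 96
Constant fourth difference = 96.
Extend backward: 678 − 96 = 582;  2074 − 582 = 1492;  3586 − 1492 = 2094;  3827 − 2094 = 1733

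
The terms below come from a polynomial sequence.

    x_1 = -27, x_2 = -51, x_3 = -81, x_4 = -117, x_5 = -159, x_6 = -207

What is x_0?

D1: -24  -30  -36  -42  -48
D2: -6  -6  -6  -6
The second differences are constant at -6.
Work back: -24 + 6 = -18;  -27 + 18 = -9

-9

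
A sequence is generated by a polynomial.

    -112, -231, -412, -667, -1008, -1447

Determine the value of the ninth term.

-3472

First differences: -119  -181  -255  -341  -439
Second differences: -62  -74  -86  -98
Third differences: -12  -12  -12
Third differences constant at -12.
-98 − 12 = -110;  -439 − 110 = -549;  -1447 − 549 = -1996
-110 − 12 = -122;  -549 − 122 = -671;  -1996 − 671 = -2667
-122 − 12 = -134;  -671 − 134 = -805;  -2667 − 805 = -3472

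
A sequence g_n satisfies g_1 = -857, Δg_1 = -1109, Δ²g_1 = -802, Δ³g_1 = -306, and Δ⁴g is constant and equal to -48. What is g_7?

Build the table forward from the leading diagonal:
D4: -48  -48  -48  -48  -48  -48  -48
D3: -306  -354  -402  -450  -498  -546  -594
D2: -802  -1108  -1462  -1864  -2314  -2812  -3358
D1: -1109  -1911  -3019  -4481  -6345  -8659  -11471
g: -857  -1966  -3877  -6896  -11377  -17722  -26381

-26381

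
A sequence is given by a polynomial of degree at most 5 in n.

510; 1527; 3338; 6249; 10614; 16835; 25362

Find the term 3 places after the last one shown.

1017, 1811, 2911, 4365, 6221, 8527
794, 1100, 1454, 1856, 2306
306, 354, 402, 450
48, 48, 48
Constant fourth difference = 48, so extend:
450 + 48 = 498;  2306 + 498 = 2804;  8527 + 2804 = 11331;  25362 + 11331 = 36693
498 + 48 = 546;  2804 + 546 = 3350;  11331 + 3350 = 14681;  36693 + 14681 = 51374
546 + 48 = 594;  3350 + 594 = 3944;  14681 + 3944 = 18625;  51374 + 18625 = 69999

69999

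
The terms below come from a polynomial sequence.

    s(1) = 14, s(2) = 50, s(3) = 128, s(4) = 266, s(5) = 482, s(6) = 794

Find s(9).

2486

36 , 78 , 138 , 216 , 312
42 , 60 , 78 , 96
18 , 18 , 18
Third differences constant at 18.
96 + 18 = 114;  312 + 114 = 426;  794 + 426 = 1220
114 + 18 = 132;  426 + 132 = 558;  1220 + 558 = 1778
132 + 18 = 150;  558 + 150 = 708;  1778 + 708 = 2486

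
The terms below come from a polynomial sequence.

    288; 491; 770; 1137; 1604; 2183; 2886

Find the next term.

3725

203, 279, 367, 467, 579, 703
76, 88, 100, 112, 124
12, 12, 12, 12
The third differences are constant (12).
124 + 12 = 136;  703 + 136 = 839;  2886 + 839 = 3725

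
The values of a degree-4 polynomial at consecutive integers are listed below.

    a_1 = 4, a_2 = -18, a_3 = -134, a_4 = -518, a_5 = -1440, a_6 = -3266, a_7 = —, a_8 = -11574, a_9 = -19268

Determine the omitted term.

-6458

Using the first 6 terms:
Δ: -22  -116  -384  -922  -1826
Δ²: -94  -268  -538  -904
Δ³: -174  -270  -366
Δ⁴: -96  -96
Constant fourth difference = -96.
Extend forward: -366 − 96 = -462;  -904 − 462 = -1366;  -1826 − 1366 = -3192;  -3266 − 3192 = -6458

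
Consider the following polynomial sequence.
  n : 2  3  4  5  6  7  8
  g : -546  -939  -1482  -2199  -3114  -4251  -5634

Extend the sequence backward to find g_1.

-279

-393  -543  -717  -915  -1137  -1383
-150  -174  -198  -222  -246
-24  -24  -24  -24
The third differences are constant at -24.
Work back: -150 + 24 = -126;  -393 + 126 = -267;  -546 + 267 = -279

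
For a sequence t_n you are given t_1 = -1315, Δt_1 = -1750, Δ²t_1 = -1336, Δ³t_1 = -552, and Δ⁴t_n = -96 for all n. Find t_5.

-18635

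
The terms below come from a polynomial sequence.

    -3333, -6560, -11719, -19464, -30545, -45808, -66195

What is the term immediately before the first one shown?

-1480

-3227  -5159  -7745  -11081  -15263  -20387
-1932  -2586  -3336  -4182  -5124
-654  -750  -846  -942
-96  -96  -96
The fourth differences are constant at -96.
Work back: -654 + 96 = -558;  -1932 + 558 = -1374;  -3227 + 1374 = -1853;  -3333 + 1853 = -1480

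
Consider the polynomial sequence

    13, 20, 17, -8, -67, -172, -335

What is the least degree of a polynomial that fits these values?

First differences: 7, -3, -25, -59, -105, -163
Second differences: -10, -22, -34, -46, -58
Third differences: -12, -12, -12, -12
The third differences are constant, so the polynomial has degree 3.

3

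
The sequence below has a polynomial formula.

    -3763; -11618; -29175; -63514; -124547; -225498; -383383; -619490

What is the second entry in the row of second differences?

Δ: -7855, -17557, -34339, -61033, -100951, -157885, -236107
Δ²: -9702, -16782, -26694, -39918, -56934, -78222
Δ³: -7080, -9912, -13224, -17016, -21288
Δ⁴: -2832, -3312, -3792, -4272
Δ⁵: -480, -480, -480

-16782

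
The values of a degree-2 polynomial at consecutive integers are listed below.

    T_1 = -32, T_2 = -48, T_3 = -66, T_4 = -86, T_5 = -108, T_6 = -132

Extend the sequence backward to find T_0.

Δ: -16, -18, -20, -22, -24
Δ²: -2, -2, -2, -2
The second differences are constant at -2.
Work back: -16 + 2 = -14;  -32 + 14 = -18

-18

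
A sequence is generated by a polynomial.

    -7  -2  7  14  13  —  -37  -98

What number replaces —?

Using the first 5 terms:
Δ: 5  9  7  -1
Δ²: 4  -2  -8
Δ³: -6  -6
Constant third difference = -6.
Extend forward: -8 − 6 = -14;  -1 − 14 = -15;  13 − 15 = -2

-2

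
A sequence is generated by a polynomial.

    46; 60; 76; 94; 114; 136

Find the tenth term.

244

D1: 14 , 16 , 18 , 20 , 22
D2: 2 , 2 , 2 , 2
The second differences are constant (2).
22 + 2 = 24;  136 + 24 = 160
24 + 2 = 26;  160 + 26 = 186
26 + 2 = 28;  186 + 28 = 214
28 + 2 = 30;  214 + 30 = 244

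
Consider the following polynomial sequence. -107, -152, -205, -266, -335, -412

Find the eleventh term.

D1: -45  -53  -61  -69  -77
D2: -8  -8  -8  -8
Second differences constant at -8.
-77 − 8 = -85;  -412 − 85 = -497
-85 − 8 = -93;  -497 − 93 = -590
-93 − 8 = -101;  -590 − 101 = -691
-101 − 8 = -109;  -691 − 109 = -800
-109 − 8 = -117;  -800 − 117 = -917

-917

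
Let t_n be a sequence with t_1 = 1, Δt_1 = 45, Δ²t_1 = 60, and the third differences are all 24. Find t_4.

340

Build the table forward from the leading diagonal:
Δ³: 24, 24, 24, 24
Δ²: 60, 84, 108, 132
Δ: 45, 105, 189, 297
t: 1, 46, 151, 340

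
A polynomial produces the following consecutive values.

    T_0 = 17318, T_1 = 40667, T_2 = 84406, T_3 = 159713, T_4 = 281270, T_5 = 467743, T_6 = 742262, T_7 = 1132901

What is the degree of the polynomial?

First differences: 23349, 43739, 75307, 121557, 186473, 274519, 390639
Second differences: 20390, 31568, 46250, 64916, 88046, 116120
Third differences: 11178, 14682, 18666, 23130, 28074
Fourth differences: 3504, 3984, 4464, 4944
Fifth differences: 480, 480, 480
The fifth differences are constant, so the polynomial has degree 5.

5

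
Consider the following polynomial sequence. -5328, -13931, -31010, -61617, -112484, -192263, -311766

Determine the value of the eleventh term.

-1492298

First differences: -8603, -17079, -30607, -50867, -79779, -119503
Second differences: -8476, -13528, -20260, -28912, -39724
Third differences: -5052, -6732, -8652, -10812
Fourth differences: -1680, -1920, -2160
Fifth differences: -240, -240
The fifth differences are constant (-240).
-2160 − 240 = -2400;  -10812 − 2400 = -13212;  -39724 − 13212 = -52936;  -119503 − 52936 = -172439;  -311766 − 172439 = -484205
-2400 − 240 = -2640;  -13212 − 2640 = -15852;  -52936 − 15852 = -68788;  -172439 − 68788 = -241227;  -484205 − 241227 = -725432
-2640 − 240 = -2880;  -15852 − 2880 = -18732;  -68788 − 18732 = -87520;  -241227 − 87520 = -328747;  -725432 − 328747 = -1054179
-2880 − 240 = -3120;  -18732 − 3120 = -21852;  -87520 − 21852 = -109372;  -328747 − 109372 = -438119;  -1054179 − 438119 = -1492298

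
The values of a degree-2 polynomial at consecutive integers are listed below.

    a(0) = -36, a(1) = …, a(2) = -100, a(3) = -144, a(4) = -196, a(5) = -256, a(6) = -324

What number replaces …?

Using the last 5 terms:
Δ: -44  -52  -60  -68
Δ²: -8  -8  -8
Constant second difference = -8.
Extend backward: -44 + 8 = -36;  -100 + 36 = -64

-64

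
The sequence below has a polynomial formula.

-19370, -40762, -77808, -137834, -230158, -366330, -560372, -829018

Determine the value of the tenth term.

-1672058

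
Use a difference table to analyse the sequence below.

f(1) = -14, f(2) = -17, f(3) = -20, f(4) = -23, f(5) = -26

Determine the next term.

First differences: -3 , -3 , -3 , -3
Constant first difference = -3, so extend:
-26 − 3 = -29

-29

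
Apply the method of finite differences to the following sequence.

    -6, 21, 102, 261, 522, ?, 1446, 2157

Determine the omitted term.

Using the first 5 terms:
D1: 27  81  159  261
D2: 54  78  102
D3: 24  24
Constant third difference = 24.
Extend forward: 102 + 24 = 126;  261 + 126 = 387;  522 + 387 = 909

909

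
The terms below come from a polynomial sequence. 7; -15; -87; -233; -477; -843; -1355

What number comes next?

-2037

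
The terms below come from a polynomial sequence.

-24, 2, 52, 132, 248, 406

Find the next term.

612

First differences: 26 , 50 , 80 , 116 , 158
Second differences: 24 , 30 , 36 , 42
Third differences: 6 , 6 , 6
The third differences are constant (6).
42 + 6 = 48;  158 + 48 = 206;  406 + 206 = 612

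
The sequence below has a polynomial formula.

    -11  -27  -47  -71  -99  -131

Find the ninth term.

-251

-16, -20, -24, -28, -32
-4, -4, -4, -4
The second differences are constant (-4).
-32 − 4 = -36;  -131 − 36 = -167
-36 − 4 = -40;  -167 − 40 = -207
-40 − 4 = -44;  -207 − 44 = -251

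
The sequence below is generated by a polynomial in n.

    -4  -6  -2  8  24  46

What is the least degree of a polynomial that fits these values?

2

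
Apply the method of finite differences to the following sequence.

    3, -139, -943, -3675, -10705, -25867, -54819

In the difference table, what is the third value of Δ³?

First differences: -142, -804, -2732, -7030, -15162, -28952
Second differences: -662, -1928, -4298, -8132, -13790
Third differences: -1266, -2370, -3834, -5658
Fourth differences: -1104, -1464, -1824
Fifth differences: -360, -360

-3834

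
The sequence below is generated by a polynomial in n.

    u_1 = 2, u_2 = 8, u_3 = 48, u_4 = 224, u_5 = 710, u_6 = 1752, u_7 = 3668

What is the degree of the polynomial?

4

6, 40, 176, 486, 1042, 1916
34, 136, 310, 556, 874
102, 174, 246, 318
72, 72, 72
The fourth differences are constant, so the polynomial has degree 4.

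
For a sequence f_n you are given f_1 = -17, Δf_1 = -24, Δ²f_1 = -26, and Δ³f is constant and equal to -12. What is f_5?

-317

Build the table forward from the leading diagonal:
Third differences: -12  -12  -12  -12  -12
Second differences: -26  -38  -50  -62  -74
First differences: -24  -50  -88  -138  -200
f: -17  -41  -91  -179  -317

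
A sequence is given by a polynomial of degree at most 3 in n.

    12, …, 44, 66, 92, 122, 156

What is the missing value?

26

Using the last 5 terms:
Δ: 22  26  30  34
Δ²: 4  4  4
Constant second difference = 4.
Extend backward: 22 − 4 = 18;  44 − 18 = 26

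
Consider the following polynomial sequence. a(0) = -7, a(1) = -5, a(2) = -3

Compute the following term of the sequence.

First differences: 2  2
Constant first difference = 2, so extend:
-3 + 2 = -1

-1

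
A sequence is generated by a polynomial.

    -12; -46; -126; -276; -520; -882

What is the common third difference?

First differences: -34, -80, -150, -244, -362
Second differences: -46, -70, -94, -118
Third differences: -24, -24, -24

-24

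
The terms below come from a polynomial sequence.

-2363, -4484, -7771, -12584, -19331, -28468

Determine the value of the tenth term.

D1: -2121, -3287, -4813, -6747, -9137
D2: -1166, -1526, -1934, -2390
D3: -360, -408, -456
D4: -48, -48
Fourth differences constant at -48.
-456 − 48 = -504;  -2390 − 504 = -2894;  -9137 − 2894 = -12031;  -28468 − 12031 = -40499
-504 − 48 = -552;  -2894 − 552 = -3446;  -12031 − 3446 = -15477;  -40499 − 15477 = -55976
-552 − 48 = -600;  -3446 − 600 = -4046;  -15477 − 4046 = -19523;  -55976 − 19523 = -75499
-600 − 48 = -648;  -4046 − 648 = -4694;  -19523 − 4694 = -24217;  -75499 − 24217 = -99716

-99716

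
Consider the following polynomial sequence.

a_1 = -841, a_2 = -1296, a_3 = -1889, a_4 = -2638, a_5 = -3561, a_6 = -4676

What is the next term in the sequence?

-455 , -593 , -749 , -923 , -1115
-138 , -156 , -174 , -192
-18 , -18 , -18
Third differences constant at -18.
-192 − 18 = -210;  -1115 − 210 = -1325;  -4676 − 1325 = -6001

-6001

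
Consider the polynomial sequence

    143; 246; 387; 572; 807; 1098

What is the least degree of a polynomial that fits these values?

3

103, 141, 185, 235, 291
38, 44, 50, 56
6, 6, 6
The third differences are constant, so the polynomial has degree 3.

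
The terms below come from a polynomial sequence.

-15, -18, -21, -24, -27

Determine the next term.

-30

D1: -3 , -3 , -3 , -3
First differences constant at -3.
-27 − 3 = -30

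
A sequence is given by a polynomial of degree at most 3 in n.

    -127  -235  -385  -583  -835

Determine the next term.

-1147

First differences: -108 , -150 , -198 , -252
Second differences: -42 , -48 , -54
Third differences: -6 , -6
The third differences are constant (-6).
-54 − 6 = -60;  -252 − 60 = -312;  -835 − 312 = -1147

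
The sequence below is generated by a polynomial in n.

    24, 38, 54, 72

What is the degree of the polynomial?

2

First differences: 14, 16, 18
Second differences: 2, 2
The second differences are constant, so the polynomial has degree 2.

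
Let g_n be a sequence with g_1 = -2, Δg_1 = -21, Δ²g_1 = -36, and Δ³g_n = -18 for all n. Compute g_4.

-191

Build the table forward from the leading diagonal:
Third differences: -18, -18, -18, -18
Second differences: -36, -54, -72, -90
First differences: -21, -57, -111, -183
g: -2, -23, -80, -191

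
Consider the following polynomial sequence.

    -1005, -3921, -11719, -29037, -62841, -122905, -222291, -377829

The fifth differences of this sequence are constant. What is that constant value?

Δ: -2916, -7798, -17318, -33804, -60064, -99386, -155538
Δ²: -4882, -9520, -16486, -26260, -39322, -56152
Δ³: -4638, -6966, -9774, -13062, -16830
Δ⁴: -2328, -2808, -3288, -3768
Δ⁵: -480, -480, -480

-480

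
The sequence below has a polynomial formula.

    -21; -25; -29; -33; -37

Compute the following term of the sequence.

-41

Δ: -4, -4, -4, -4
Constant first difference = -4, so extend:
-37 − 4 = -41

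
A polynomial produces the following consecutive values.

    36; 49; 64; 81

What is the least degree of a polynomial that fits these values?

2

First differences: 13, 15, 17
Second differences: 2, 2
The second differences are constant, so the polynomial has degree 2.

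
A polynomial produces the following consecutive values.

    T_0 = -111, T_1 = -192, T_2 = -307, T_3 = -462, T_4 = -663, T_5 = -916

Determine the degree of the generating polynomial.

3

-81, -115, -155, -201, -253
-34, -40, -46, -52
-6, -6, -6
The third differences are constant, so the polynomial has degree 3.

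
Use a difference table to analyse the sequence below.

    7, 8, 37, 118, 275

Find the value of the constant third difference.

24

First differences: 1, 29, 81, 157
Second differences: 28, 52, 76
Third differences: 24, 24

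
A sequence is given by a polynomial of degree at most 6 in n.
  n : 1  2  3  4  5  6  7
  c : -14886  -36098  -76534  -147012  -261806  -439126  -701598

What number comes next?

First differences: -21212 , -40436 , -70478 , -114794 , -177320 , -262472
Second differences: -19224 , -30042 , -44316 , -62526 , -85152
Third differences: -10818 , -14274 , -18210 , -22626
Fourth differences: -3456 , -3936 , -4416
Fifth differences: -480 , -480
Constant fifth difference = -480, so extend:
-4416 − 480 = -4896;  -22626 − 4896 = -27522;  -85152 − 27522 = -112674;  -262472 − 112674 = -375146;  -701598 − 375146 = -1076744

-1076744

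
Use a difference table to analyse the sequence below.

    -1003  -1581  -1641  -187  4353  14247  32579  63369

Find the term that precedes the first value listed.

-578, -60, 1454, 4540, 9894, 18332, 30790
518, 1514, 3086, 5354, 8438, 12458
996, 1572, 2268, 3084, 4020
576, 696, 816, 936
120, 120, 120
The fifth differences are constant at 120.
Work back: 576 − 120 = 456;  996 − 456 = 540;  518 − 540 = -22;  -578 + 22 = -556;  -1003 + 556 = -447

-447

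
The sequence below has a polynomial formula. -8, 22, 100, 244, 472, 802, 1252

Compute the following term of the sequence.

First differences: 30 , 78 , 144 , 228 , 330 , 450
Second differences: 48 , 66 , 84 , 102 , 120
Third differences: 18 , 18 , 18 , 18
The third differences are constant (18).
120 + 18 = 138;  450 + 138 = 588;  1252 + 588 = 1840

1840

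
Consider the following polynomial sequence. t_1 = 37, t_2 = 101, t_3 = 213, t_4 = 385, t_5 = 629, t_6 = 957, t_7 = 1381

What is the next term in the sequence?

First differences: 64, 112, 172, 244, 328, 424
Second differences: 48, 60, 72, 84, 96
Third differences: 12, 12, 12, 12
Constant third difference = 12, so extend:
96 + 12 = 108;  424 + 108 = 532;  1381 + 532 = 1913

1913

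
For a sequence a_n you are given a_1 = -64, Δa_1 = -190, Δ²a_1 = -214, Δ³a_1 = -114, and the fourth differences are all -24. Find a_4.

-1390

Build the table forward from the leading diagonal:
Δ⁴: -24, -24, -24, -24
Δ³: -114, -138, -162, -186
Δ²: -214, -328, -466, -628
Δ: -190, -404, -732, -1198
a: -64, -254, -658, -1390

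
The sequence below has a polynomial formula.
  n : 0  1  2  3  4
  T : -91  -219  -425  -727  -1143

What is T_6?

-2389

D1: -128 , -206 , -302 , -416
D2: -78 , -96 , -114
D3: -18 , -18
Third differences constant at -18.
-114 − 18 = -132;  -416 − 132 = -548;  -1143 − 548 = -1691
-132 − 18 = -150;  -548 − 150 = -698;  -1691 − 698 = -2389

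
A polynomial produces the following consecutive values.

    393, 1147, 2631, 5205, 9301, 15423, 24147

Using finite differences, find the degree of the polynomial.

D1: 754, 1484, 2574, 4096, 6122, 8724
D2: 730, 1090, 1522, 2026, 2602
D3: 360, 432, 504, 576
D4: 72, 72, 72
The fourth differences are constant, so the polynomial has degree 4.

4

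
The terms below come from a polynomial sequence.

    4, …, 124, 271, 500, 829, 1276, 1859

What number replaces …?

Using the last 6 terms:
147, 229, 329, 447, 583
82, 100, 118, 136
18, 18, 18
Constant third difference = 18.
Extend backward: 82 − 18 = 64;  147 − 64 = 83;  124 − 83 = 41

41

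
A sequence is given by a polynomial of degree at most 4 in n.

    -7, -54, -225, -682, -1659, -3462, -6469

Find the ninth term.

-47  -171  -457  -977  -1803  -3007
-124  -286  -520  -826  -1204
-162  -234  -306  -378
-72  -72  -72
The fourth differences are constant (-72).
-378 − 72 = -450;  -1204 − 450 = -1654;  -3007 − 1654 = -4661;  -6469 − 4661 = -11130
-450 − 72 = -522;  -1654 − 522 = -2176;  -4661 − 2176 = -6837;  -11130 − 6837 = -17967

-17967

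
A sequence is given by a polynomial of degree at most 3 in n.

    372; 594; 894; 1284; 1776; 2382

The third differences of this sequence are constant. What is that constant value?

12

First differences: 222, 300, 390, 492, 606
Second differences: 78, 90, 102, 114
Third differences: 12, 12, 12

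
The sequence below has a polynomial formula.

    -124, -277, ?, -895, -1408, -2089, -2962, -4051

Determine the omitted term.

Using the last 5 terms:
Δ: -513  -681  -873  -1089
Δ²: -168  -192  -216
Δ³: -24  -24
Constant third difference = -24.
Extend backward: -168 + 24 = -144;  -513 + 144 = -369;  -895 + 369 = -526

-526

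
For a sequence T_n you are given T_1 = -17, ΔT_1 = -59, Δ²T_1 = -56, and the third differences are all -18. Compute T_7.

-1571

Build the table forward from the leading diagonal:
Δ³: -18, -18, -18, -18, -18, -18, -18
Δ²: -56, -74, -92, -110, -128, -146, -164
Δ: -59, -115, -189, -281, -391, -519, -665
T: -17, -76, -191, -380, -661, -1052, -1571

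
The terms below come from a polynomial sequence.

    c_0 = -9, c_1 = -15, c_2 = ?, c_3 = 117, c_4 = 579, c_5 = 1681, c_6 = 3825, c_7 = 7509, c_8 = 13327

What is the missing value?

-11

Using the last 6 terms:
Δ: 462, 1102, 2144, 3684, 5818
Δ²: 640, 1042, 1540, 2134
Δ³: 402, 498, 594
Δ⁴: 96, 96
Constant fourth difference = 96.
Extend backward: 402 − 96 = 306;  640 − 306 = 334;  462 − 334 = 128;  117 − 128 = -11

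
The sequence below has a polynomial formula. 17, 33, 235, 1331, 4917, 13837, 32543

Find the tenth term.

223577

D1: 16 , 202 , 1096 , 3586 , 8920 , 18706
D2: 186 , 894 , 2490 , 5334 , 9786
D3: 708 , 1596 , 2844 , 4452
D4: 888 , 1248 , 1608
D5: 360 , 360
Constant fifth difference = 360, so extend:
1608 + 360 = 1968;  4452 + 1968 = 6420;  9786 + 6420 = 16206;  18706 + 16206 = 34912;  32543 + 34912 = 67455
1968 + 360 = 2328;  6420 + 2328 = 8748;  16206 + 8748 = 24954;  34912 + 24954 = 59866;  67455 + 59866 = 127321
2328 + 360 = 2688;  8748 + 2688 = 11436;  24954 + 11436 = 36390;  59866 + 36390 = 96256;  127321 + 96256 = 223577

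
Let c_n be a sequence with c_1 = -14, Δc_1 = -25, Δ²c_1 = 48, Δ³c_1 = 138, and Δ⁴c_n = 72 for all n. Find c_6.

Build the table forward from the leading diagonal:
D4: 72, 72, 72, 72, 72, 72
D3: 138, 210, 282, 354, 426, 498
D2: 48, 186, 396, 678, 1032, 1458
D1: -25, 23, 209, 605, 1283, 2315
c: -14, -39, -16, 193, 798, 2081

2081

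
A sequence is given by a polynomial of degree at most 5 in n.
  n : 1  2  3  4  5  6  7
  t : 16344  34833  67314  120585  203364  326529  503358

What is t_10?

First differences: 18489 , 32481 , 53271 , 82779 , 123165 , 176829
Second differences: 13992 , 20790 , 29508 , 40386 , 53664
Third differences: 6798 , 8718 , 10878 , 13278
Fourth differences: 1920 , 2160 , 2400
Fifth differences: 240 , 240
Constant fifth difference = 240, so extend:
2400 + 240 = 2640;  13278 + 2640 = 15918;  53664 + 15918 = 69582;  176829 + 69582 = 246411;  503358 + 246411 = 749769
2640 + 240 = 2880;  15918 + 2880 = 18798;  69582 + 18798 = 88380;  246411 + 88380 = 334791;  749769 + 334791 = 1084560
2880 + 240 = 3120;  18798 + 3120 = 21918;  88380 + 21918 = 110298;  334791 + 110298 = 445089;  1084560 + 445089 = 1529649

1529649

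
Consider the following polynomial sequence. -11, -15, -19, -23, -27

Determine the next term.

D1: -4, -4, -4, -4
Constant first difference = -4, so extend:
-27 − 4 = -31

-31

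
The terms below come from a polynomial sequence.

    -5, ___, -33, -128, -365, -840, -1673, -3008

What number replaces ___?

-8

Using the last 6 terms:
D1: -95  -237  -475  -833  -1335
D2: -142  -238  -358  -502
D3: -96  -120  -144
D4: -24  -24
Constant fourth difference = -24.
Extend backward: -96 + 24 = -72;  -142 + 72 = -70;  -95 + 70 = -25;  -33 + 25 = -8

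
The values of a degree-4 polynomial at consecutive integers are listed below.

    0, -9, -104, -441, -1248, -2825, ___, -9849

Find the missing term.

-5544

Using the first 6 terms:
-9, -95, -337, -807, -1577
-86, -242, -470, -770
-156, -228, -300
-72, -72
Constant fourth difference = -72.
Extend forward: -300 − 72 = -372;  -770 − 372 = -1142;  -1577 − 1142 = -2719;  -2825 − 2719 = -5544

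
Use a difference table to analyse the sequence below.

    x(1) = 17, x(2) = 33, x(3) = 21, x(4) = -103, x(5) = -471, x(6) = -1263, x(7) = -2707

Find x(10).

D1: 16, -12, -124, -368, -792, -1444
D2: -28, -112, -244, -424, -652
D3: -84, -132, -180, -228
D4: -48, -48, -48
The fourth differences are constant (-48).
-228 − 48 = -276;  -652 − 276 = -928;  -1444 − 928 = -2372;  -2707 − 2372 = -5079
-276 − 48 = -324;  -928 − 324 = -1252;  -2372 − 1252 = -3624;  -5079 − 3624 = -8703
-324 − 48 = -372;  -1252 − 372 = -1624;  -3624 − 1624 = -5248;  -8703 − 5248 = -13951

-13951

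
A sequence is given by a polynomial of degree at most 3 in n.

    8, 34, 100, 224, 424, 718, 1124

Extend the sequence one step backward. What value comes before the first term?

4

26, 66, 124, 200, 294, 406
40, 58, 76, 94, 112
18, 18, 18, 18
The third differences are constant at 18.
Work back: 40 − 18 = 22;  26 − 22 = 4;  8 − 4 = 4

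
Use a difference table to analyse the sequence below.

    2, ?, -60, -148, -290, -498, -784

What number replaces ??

Using the last 5 terms:
-88, -142, -208, -286
-54, -66, -78
-12, -12
Constant third difference = -12.
Extend backward: -54 + 12 = -42;  -88 + 42 = -46;  -60 + 46 = -14

-14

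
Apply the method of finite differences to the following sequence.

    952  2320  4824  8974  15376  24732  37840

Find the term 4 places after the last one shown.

First differences: 1368, 2504, 4150, 6402, 9356, 13108
Second differences: 1136, 1646, 2252, 2954, 3752
Third differences: 510, 606, 702, 798
Fourth differences: 96, 96, 96
The fourth differences are constant (96).
798 + 96 = 894;  3752 + 894 = 4646;  13108 + 4646 = 17754;  37840 + 17754 = 55594
894 + 96 = 990;  4646 + 990 = 5636;  17754 + 5636 = 23390;  55594 + 23390 = 78984
990 + 96 = 1086;  5636 + 1086 = 6722;  23390 + 6722 = 30112;  78984 + 30112 = 109096
1086 + 96 = 1182;  6722 + 1182 = 7904;  30112 + 7904 = 38016;  109096 + 38016 = 147112

147112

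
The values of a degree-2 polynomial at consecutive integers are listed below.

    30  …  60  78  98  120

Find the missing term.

44

Using the last 4 terms:
Δ: 18, 20, 22
Δ²: 2, 2
Constant second difference = 2.
Extend backward: 18 − 2 = 16;  60 − 16 = 44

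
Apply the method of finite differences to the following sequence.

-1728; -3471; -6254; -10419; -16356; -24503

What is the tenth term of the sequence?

Δ: -1743, -2783, -4165, -5937, -8147
Δ²: -1040, -1382, -1772, -2210
Δ³: -342, -390, -438
Δ⁴: -48, -48
Fourth differences constant at -48.
-438 − 48 = -486;  -2210 − 486 = -2696;  -8147 − 2696 = -10843;  -24503 − 10843 = -35346
-486 − 48 = -534;  -2696 − 534 = -3230;  -10843 − 3230 = -14073;  -35346 − 14073 = -49419
-534 − 48 = -582;  -3230 − 582 = -3812;  -14073 − 3812 = -17885;  -49419 − 17885 = -67304
-582 − 48 = -630;  -3812 − 630 = -4442;  -17885 − 4442 = -22327;  -67304 − 22327 = -89631

-89631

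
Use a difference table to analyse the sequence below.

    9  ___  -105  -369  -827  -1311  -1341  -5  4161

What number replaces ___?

Using the last 7 terms:
First differences: -264  -458  -484  -30  1336  4166
Second differences: -194  -26  454  1366  2830
Third differences: 168  480  912  1464
Fourth differences: 312  432  552
Fifth differences: 120  120
Constant fifth difference = 120.
Extend backward: 312 − 120 = 192;  168 − 192 = -24;  -194 + 24 = -170;  -264 + 170 = -94;  -105 + 94 = -11

-11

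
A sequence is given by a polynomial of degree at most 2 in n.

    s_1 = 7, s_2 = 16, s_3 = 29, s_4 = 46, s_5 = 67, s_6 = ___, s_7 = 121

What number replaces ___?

92

Using the first 5 terms:
First differences: 9, 13, 17, 21
Second differences: 4, 4, 4
Constant second difference = 4.
Extend forward: 21 + 4 = 25;  67 + 25 = 92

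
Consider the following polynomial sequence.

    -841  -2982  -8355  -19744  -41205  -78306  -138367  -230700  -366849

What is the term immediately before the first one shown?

D1: -2141, -5373, -11389, -21461, -37101, -60061, -92333, -136149
D2: -3232, -6016, -10072, -15640, -22960, -32272, -43816
D3: -2784, -4056, -5568, -7320, -9312, -11544
D4: -1272, -1512, -1752, -1992, -2232
D5: -240, -240, -240, -240
The fifth differences are constant at -240.
Work back: -1272 + 240 = -1032;  -2784 + 1032 = -1752;  -3232 + 1752 = -1480;  -2141 + 1480 = -661;  -841 + 661 = -180

-180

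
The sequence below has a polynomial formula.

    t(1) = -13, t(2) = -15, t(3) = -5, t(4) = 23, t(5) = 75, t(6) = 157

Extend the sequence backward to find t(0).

-2  10  28  52  82
12  18  24  30
6  6  6
The third differences are constant at 6.
Work back: 12 − 6 = 6;  -2 − 6 = -8;  -13 + 8 = -5

-5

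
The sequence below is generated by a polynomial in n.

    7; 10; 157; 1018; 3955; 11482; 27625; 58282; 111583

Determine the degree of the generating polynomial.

5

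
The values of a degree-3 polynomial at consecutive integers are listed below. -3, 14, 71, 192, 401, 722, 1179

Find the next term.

17 , 57 , 121 , 209 , 321 , 457
40 , 64 , 88 , 112 , 136
24 , 24 , 24 , 24
The third differences are constant (24).
136 + 24 = 160;  457 + 160 = 617;  1179 + 617 = 1796

1796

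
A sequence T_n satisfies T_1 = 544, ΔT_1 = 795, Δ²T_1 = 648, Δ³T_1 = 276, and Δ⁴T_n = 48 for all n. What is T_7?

Build the table forward from the leading diagonal:
D4: 48  48  48  48  48  48  48
D3: 276  324  372  420  468  516  564
D2: 648  924  1248  1620  2040  2508  3024
D1: 795  1443  2367  3615  5235  7275  9783
T: 544  1339  2782  5149  8764  13999  21274

21274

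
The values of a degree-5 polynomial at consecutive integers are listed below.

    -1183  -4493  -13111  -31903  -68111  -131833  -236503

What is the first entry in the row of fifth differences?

-480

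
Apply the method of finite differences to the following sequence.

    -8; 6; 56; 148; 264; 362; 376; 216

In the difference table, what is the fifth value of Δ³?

-90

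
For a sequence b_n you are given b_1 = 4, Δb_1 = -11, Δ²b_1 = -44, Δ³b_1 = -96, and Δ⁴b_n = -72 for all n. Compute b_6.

Build the table forward from the leading diagonal:
D4: -72, -72, -72, -72, -72, -72
D3: -96, -168, -240, -312, -384, -456
D2: -44, -140, -308, -548, -860, -1244
D1: -11, -55, -195, -503, -1051, -1911
b: 4, -7, -62, -257, -760, -1811

-1811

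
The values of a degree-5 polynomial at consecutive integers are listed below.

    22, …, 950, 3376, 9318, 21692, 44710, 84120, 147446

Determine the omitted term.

180

Using the last 7 terms:
D1: 2426, 5942, 12374, 23018, 39410, 63326
D2: 3516, 6432, 10644, 16392, 23916
D3: 2916, 4212, 5748, 7524
D4: 1296, 1536, 1776
D5: 240, 240
Constant fifth difference = 240.
Extend backward: 1296 − 240 = 1056;  2916 − 1056 = 1860;  3516 − 1860 = 1656;  2426 − 1656 = 770;  950 − 770 = 180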